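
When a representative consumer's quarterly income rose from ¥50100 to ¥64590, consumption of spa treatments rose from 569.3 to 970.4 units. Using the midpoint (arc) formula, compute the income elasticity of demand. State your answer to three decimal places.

2.062

ΔQ = 970.4 − 569.3 = 401.1; midpoint Q̄ = (569.3 + 970.4)/2 = 769.85.
ΔI = 64590 − 50100 = 14490; midpoint Ī = (50100 + 64590)/2 = 57345.
η = (ΔQ/Q̄) ÷ (ΔI/Ī) = (401.1/769.85) ÷ (14490/57345) = 2.062.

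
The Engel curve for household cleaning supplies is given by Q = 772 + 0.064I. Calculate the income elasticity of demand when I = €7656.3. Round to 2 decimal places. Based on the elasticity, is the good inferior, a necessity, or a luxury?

At I = 7656.3: Q = 1262.003.
dQ/dI = 0.064.
η = (dQ/dI)·(I/Q) = 0.064 × (7656.3/1262.003) = 0.39.
Since 0 < η < 1, the good is a necessity.

0.39 (necessity)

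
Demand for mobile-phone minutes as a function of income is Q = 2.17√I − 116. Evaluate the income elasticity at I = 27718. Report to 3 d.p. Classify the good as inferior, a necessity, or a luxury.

At I = 27718: Q = 245.277.
dQ/dI = 2.17/(2√I) = 0.00651702 at this income.
η = (dQ/dI)·(I/Q) = 0.00651702 × (27718/245.277) = 0.736.
Since 0 < η < 1, the good is a necessity.

0.736 (necessity)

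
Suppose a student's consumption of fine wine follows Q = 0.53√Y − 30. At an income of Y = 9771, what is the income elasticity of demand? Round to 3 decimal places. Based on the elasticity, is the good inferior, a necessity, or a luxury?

1.170 (luxury)

At Y = 9771: Q = 22.390.
dQ/dY = 0.53/(2√Y) = 0.00268087 at this income.
η = (dQ/dY)·(Y/Q) = 0.00268087 × (9771/22.390) = 1.170.
Since η > 1, the good is a luxury.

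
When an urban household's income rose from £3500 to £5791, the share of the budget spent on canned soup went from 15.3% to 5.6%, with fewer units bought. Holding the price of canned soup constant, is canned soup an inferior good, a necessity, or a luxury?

Quantity demanded falls as income rises, so η < 0.

inferior good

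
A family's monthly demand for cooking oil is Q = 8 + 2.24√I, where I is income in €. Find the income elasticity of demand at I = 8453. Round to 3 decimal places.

At I = 8453: Q = 213.946.
dQ/dI = 2.24/(2√I) = 0.0121818 at this income.
η = (dQ/dI)·(I/Q) = 0.0121818 × (8453/213.946) = 0.481.

0.481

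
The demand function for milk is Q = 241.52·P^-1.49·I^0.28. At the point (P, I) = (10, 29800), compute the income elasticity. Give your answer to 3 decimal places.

For a multiplicative demand Q = A·P^α·I^β, the income elasticity is β everywhere.
Here β = 0.28, so η = 0.280.

0.280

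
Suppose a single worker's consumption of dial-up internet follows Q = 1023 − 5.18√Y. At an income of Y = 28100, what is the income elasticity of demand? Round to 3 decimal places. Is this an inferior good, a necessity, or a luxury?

-2.807 (inferior good)

At Y = 28100: Q = 154.674.
dQ/dY = -5.18/(2√Y) = -0.0154506 at this income.
η = (dQ/dY)·(Y/Q) = -0.0154506 × (28100/154.674) = -2.807.
Since η < 0, the good is an inferior good.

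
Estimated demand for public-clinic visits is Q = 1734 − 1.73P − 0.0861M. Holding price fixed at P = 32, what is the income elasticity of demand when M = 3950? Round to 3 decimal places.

-0.254

At P = 32, M = 3950: Q = 1338.545.
Holding P constant, ∂Q/∂M = −0.0861.
η_M = (∂Q/∂M)·(M/Q) = -0.0861 × (3950/1338.545) = -0.254.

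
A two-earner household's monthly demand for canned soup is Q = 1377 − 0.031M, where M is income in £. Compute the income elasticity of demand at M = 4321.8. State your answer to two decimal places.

-0.11

At M = 4321.8: Q = 1243.024.
dQ/dM = −0.031.
η = (dQ/dM)·(M/Q) = -0.031 × (4321.8/1243.024) = -0.11.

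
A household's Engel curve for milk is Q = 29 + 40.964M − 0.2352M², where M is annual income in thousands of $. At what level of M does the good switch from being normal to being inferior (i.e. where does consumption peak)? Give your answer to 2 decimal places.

dQ/dM = 40.964 − 0.4704M.
The good is inferior where dQ/dM < 0. Setting dQ/dM = 0 gives M = 40.964 / 0.4704 = 87.08.

87.08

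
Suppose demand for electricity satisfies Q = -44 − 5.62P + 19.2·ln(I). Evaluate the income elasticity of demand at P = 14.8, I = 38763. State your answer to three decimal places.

0.254

At P = 14.8, I = 38763: Q = 75.676.
Holding P constant, ∂Q/∂I = 19.2/I = 0.000495318.
η_I = (∂Q/∂I)·(I/Q) = 0.000495318 × (38763/75.676) = 0.254.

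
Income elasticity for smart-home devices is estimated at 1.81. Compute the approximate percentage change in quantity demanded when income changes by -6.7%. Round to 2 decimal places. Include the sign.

-12.13%

%ΔQ ≈ η × %ΔI = 1.81 × (-6.7%) = -12.13%.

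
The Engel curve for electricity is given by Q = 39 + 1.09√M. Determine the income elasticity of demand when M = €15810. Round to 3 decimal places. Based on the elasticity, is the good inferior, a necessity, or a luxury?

At M = 15810: Q = 176.054.
dQ/dM = 1.09/(2√M) = 0.00433442 at this income.
η = (dQ/dM)·(M/Q) = 0.00433442 × (15810/176.054) = 0.389.
Since 0 < η < 1, the good is a necessity.

0.389 (necessity)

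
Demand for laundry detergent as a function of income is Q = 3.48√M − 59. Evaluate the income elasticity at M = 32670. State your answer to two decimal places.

At M = 32670: Q = 570.005.
dQ/dM = 3.48/(2√M) = 0.00962664 at this income.
η = (dQ/dM)·(M/Q) = 0.00962664 × (32670/570.005) = 0.55.

0.55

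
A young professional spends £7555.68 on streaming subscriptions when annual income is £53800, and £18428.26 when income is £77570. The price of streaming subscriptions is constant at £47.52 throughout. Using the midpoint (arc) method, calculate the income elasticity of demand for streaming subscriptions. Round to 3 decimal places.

2.313

With a constant price, Q₁ = 7555.68/47.52 = 159.000 and Q₂ = 18428.26/47.52 = 387.800 (equivalently, work directly with expenditure since P cancels).
Midpoint %ΔQ = (18428.26 − 7555.68)/12991.97 = 0.83687; midpoint %ΔI = (77570 − 53800)/65685 = 0.36188.
η = 0.83687 / 0.36188 = 2.313.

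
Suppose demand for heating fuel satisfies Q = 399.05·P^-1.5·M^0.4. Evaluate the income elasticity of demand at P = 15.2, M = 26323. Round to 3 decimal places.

For a multiplicative demand Q = A·P^α·M^β, the income elasticity is β everywhere.
Here β = 0.4, so η = 0.400.

0.400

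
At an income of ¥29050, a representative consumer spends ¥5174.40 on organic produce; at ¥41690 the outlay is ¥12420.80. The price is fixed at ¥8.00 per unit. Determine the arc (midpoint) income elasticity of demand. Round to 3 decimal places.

2.305

With a constant price, Q₁ = 5174.40/8.00 = 646.800 and Q₂ = 12420.80/8.00 = 1552.600 (equivalently, work directly with expenditure since P cancels).
Midpoint %ΔQ = (12420.80 − 5174.40)/8797.60 = 0.82368; midpoint %ΔI = (41690 − 29050)/35370 = 0.35736.
η = 0.82368 / 0.35736 = 2.305.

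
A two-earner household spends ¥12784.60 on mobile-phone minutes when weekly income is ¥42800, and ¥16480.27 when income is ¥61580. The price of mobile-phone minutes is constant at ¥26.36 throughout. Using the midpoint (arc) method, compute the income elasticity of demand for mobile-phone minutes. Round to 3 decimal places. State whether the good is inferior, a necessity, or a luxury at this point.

With a constant price, Q₁ = 12784.60/26.36 = 485.000 and Q₂ = 16480.27/26.36 = 625.200 (equivalently, work directly with expenditure since P cancels).
Midpoint %ΔQ = (16480.27 − 12784.60)/14632.44 = 0.25257; midpoint %ΔI = (61580 − 42800)/52190 = 0.35984.
η = 0.25257 / 0.35984 = 0.702.
0 < η < 1 ⇒ necessity.

0.702 (necessity)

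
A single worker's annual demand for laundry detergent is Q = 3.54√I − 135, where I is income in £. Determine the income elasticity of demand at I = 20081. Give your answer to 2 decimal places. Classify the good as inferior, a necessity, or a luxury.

At I = 20081: Q = 366.644.
dQ/dI = 3.54/(2√I) = 0.0124905 at this income.
η = (dQ/dI)·(I/Q) = 0.0124905 × (20081/366.644) = 0.68.
Since 0 < η < 1, the good is a necessity.

0.68 (necessity)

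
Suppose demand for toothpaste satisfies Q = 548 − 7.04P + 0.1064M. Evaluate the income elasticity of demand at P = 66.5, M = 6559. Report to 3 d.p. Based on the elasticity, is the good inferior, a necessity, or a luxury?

0.897 (necessity)

At P = 66.5, M = 6559: Q = 777.718.
Holding P constant, ∂Q/∂M = 0.1064.
η_M = (∂Q/∂M)·(M/Q) = 0.1064 × (6559/777.718) = 0.897.
Since 0 < η < 1, this is a necessity.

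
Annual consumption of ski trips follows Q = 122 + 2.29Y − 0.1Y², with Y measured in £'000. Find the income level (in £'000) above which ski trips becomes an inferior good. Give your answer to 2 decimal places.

11.45

dQ/dY = 2.29 − 0.2Y.
The good is inferior where dQ/dY < 0. Setting dQ/dY = 0 gives Y = 2.29 / 0.2 = 11.45.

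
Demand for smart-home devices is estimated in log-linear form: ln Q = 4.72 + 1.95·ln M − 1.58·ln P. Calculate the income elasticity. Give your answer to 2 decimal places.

1.95

In a log-linear demand, the coefficient on ln M is the income elasticity.
So η = 1.95.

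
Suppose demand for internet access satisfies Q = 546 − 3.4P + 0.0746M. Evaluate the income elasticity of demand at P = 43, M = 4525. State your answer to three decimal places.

At P = 43, M = 4525: Q = 737.365.
Holding P constant, ∂Q/∂M = 0.0746.
η_M = (∂Q/∂M)·(M/Q) = 0.0746 × (4525/737.365) = 0.458.

0.458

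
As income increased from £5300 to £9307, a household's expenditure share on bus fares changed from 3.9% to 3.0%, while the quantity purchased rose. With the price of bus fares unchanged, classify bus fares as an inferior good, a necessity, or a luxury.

necessity

Quantity rises but the budget share falls as income rises, so 0 < η < 1.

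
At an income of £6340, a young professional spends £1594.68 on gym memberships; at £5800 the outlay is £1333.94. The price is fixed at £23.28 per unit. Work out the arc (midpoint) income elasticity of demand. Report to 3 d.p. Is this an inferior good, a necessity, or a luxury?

With a constant price, Q₁ = 1594.68/23.28 = 68.500 and Q₂ = 1333.94/23.28 = 57.300 (equivalently, work directly with expenditure since P cancels).
Midpoint %ΔQ = (1333.94 − 1594.68)/1464.31 = -0.17806; midpoint %ΔI = (5800 − 6340)/6070 = -0.08896.
η = -0.17806 / -0.08896 = 2.002.
η > 1 ⇒ luxury.

2.002 (luxury)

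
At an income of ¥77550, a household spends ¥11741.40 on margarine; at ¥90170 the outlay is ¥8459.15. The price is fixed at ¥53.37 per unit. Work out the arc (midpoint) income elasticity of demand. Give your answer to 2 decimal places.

With a constant price, Q₁ = 11741.40/53.37 = 220.000 and Q₂ = 8459.15/53.37 = 158.500 (equivalently, work directly with expenditure since P cancels).
Midpoint %ΔQ = (8459.15 − 11741.40)/10100.28 = -0.32497; midpoint %ΔI = (90170 − 77550)/83860 = 0.15049.
η = -0.32497 / 0.15049 = -2.16.

-2.16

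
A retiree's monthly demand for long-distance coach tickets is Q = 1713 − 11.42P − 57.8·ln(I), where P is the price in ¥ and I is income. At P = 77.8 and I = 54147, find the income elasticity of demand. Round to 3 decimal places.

At P = 77.8, I = 54147: Q = 194.535.
Holding P constant, ∂Q/∂I = -57.8/I = -0.00106746.
η_I = (∂Q/∂I)·(I/Q) = -0.00106746 × (54147/194.535) = -0.297.

-0.297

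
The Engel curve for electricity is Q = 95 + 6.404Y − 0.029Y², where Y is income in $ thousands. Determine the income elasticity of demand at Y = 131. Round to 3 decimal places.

-0.359

At Y = 131: Q = 436.2550.
dQ/dY = 6.404 − 0.058Y = -1.19400.
η = (dQ/dY)·(Y/Q) = -1.19400 × (131/436.2550) = -0.359.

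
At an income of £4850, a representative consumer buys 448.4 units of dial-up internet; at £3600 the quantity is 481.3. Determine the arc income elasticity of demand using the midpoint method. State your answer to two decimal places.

ΔQ = 481.3 − 448.4 = 32.9; midpoint Q̄ = (448.4 + 481.3)/2 = 464.85.
ΔI = 3600 − 4850 = -1250; midpoint Ī = (4850 + 3600)/2 = 4225.
η = (ΔQ/Q̄) ÷ (ΔI/Ī) = (32.9/464.85) ÷ (-1250/4225) = -0.24.

-0.24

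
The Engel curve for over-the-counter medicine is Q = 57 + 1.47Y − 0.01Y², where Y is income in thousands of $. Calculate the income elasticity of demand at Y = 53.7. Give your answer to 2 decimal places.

At Y = 53.7: Q = 107.1021.
dQ/dY = 1.47 − 0.02Y = 0.39600.
η = (dQ/dY)·(Y/Q) = 0.39600 × (53.7/107.1021) = 0.20.

0.20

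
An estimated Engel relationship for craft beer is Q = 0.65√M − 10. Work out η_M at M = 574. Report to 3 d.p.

1.397

At M = 574: Q = 5.573.
dQ/dM = 0.65/(2√M) = 0.0135652 at this income.
η = (dQ/dM)·(M/Q) = 0.0135652 × (574/5.573) = 1.397.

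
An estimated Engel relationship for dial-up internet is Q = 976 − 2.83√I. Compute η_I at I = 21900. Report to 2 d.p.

-0.38

At I = 21900: Q = 557.198.
dQ/dI = -2.83/(2√I) = -0.00956168 at this income.
η = (dQ/dI)·(I/Q) = -0.00956168 × (21900/557.198) = -0.38.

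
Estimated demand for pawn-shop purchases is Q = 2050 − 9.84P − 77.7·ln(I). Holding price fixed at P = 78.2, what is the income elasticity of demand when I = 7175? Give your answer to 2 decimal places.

-0.13

At P = 78.2, I = 7175: Q = 590.664.
Holding P constant, ∂Q/∂I = -77.7/I = -0.0108293.
η_I = (∂Q/∂I)·(I/Q) = -0.0108293 × (7175/590.664) = -0.13.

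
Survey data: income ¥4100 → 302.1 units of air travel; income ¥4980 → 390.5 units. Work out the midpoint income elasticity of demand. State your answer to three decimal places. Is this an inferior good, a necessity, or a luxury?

ΔQ = 390.5 − 302.1 = 88.4; midpoint Q̄ = (302.1 + 390.5)/2 = 346.3.
ΔI = 4980 − 4100 = 880; midpoint Ī = (4100 + 4980)/2 = 4540.
η = (ΔQ/Q̄) ÷ (ΔI/Ī) = (88.4/346.3) ÷ (880/4540) = 1.317.
η > 1 ⇒ luxury.

1.317 (luxury)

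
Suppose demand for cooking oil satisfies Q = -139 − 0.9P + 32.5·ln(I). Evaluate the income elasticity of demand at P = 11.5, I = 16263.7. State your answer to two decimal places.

0.20

At P = 11.5, I = 16263.7: Q = 165.792.
Holding P constant, ∂Q/∂I = 32.5/I = 0.00199832.
η_I = (∂Q/∂I)·(I/Q) = 0.00199832 × (16263.7/165.792) = 0.20.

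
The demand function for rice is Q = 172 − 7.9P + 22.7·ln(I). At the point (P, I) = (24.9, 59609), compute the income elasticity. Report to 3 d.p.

At P = 24.9, I = 59609: Q = 224.889.
Holding P constant, ∂Q/∂I = 22.7/I = 0.000380815.
η_I = (∂Q/∂I)·(I/Q) = 0.000380815 × (59609/224.889) = 0.101.

0.101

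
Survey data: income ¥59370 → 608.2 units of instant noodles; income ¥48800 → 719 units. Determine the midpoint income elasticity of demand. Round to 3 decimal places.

-0.854

ΔQ = 719 − 608.2 = 110.8; midpoint Q̄ = (608.2 + 719)/2 = 663.6.
ΔI = 48800 − 59370 = -10570; midpoint Ī = (59370 + 48800)/2 = 54085.
η = (ΔQ/Q̄) ÷ (ΔI/Ī) = (110.8/663.6) ÷ (-10570/54085) = -0.854.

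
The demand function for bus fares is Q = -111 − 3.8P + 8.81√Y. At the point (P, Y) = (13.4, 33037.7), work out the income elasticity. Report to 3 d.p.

0.556

At P = 13.4, Y = 33037.7: Q = 1439.410.
Holding P constant, ∂Q/∂Y = 8.81/(2√Y) = 0.0242349.
η_Y = (∂Q/∂Y)·(Y/Q) = 0.0242349 × (33037.7/1439.410) = 0.556.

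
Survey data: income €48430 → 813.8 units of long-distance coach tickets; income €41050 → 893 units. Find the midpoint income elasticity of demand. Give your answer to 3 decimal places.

-0.563

ΔQ = 893 − 813.8 = 79.2; midpoint Q̄ = (813.8 + 893)/2 = 853.4.
ΔI = 41050 − 48430 = -7380; midpoint Ī = (48430 + 41050)/2 = 44740.
η = (ΔQ/Q̄) ÷ (ΔI/Ī) = (79.2/853.4) ÷ (-7380/44740) = -0.563.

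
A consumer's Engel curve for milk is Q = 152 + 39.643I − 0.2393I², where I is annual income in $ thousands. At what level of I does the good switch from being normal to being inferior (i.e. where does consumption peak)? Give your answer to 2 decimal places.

dQ/dI = 39.643 − 0.4786I.
The good is inferior where dQ/dI < 0. Setting dQ/dI = 0 gives I = 39.643 / 0.4786 = 82.83.

82.83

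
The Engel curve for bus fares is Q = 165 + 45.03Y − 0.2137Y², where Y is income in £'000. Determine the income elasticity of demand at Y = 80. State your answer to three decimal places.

At Y = 80: Q = 2399.7200.
dQ/dY = 45.03 − 0.4274Y = 10.83800.
η = (dQ/dY)·(Y/Q) = 10.83800 × (80/2399.7200) = 0.361.

0.361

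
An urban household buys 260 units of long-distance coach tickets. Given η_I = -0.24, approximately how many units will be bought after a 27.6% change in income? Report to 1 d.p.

%ΔQ ≈ η × %ΔI = -0.24 × 27.6% = -6.624%.
New Q ≈ 260 × (1 − 0.06624) = 242.8.

242.8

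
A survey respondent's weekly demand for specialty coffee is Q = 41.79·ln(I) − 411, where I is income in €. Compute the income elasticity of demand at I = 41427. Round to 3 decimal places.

1.255

At I = 41427: Q = 33.298.
dQ/dI = 41.79/I = 0.00100876 at this income.
η = (dQ/dI)·(I/Q) = 0.00100876 × (41427/33.298) = 1.255.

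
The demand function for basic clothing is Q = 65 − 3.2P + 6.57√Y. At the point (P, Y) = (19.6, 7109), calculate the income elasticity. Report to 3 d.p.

0.498

At P = 19.6, Y = 7109: Q = 556.229.
Holding P constant, ∂Q/∂Y = 6.57/(2√Y) = 0.0389611.
η_Y = (∂Q/∂Y)·(Y/Q) = 0.0389611 × (7109/556.229) = 0.498.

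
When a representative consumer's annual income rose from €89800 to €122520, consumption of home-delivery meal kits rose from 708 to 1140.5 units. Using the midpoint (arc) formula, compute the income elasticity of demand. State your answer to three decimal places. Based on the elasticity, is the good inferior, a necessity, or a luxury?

1.518 (luxury)

ΔQ = 1140.5 − 708 = 432.5; midpoint Q̄ = (708 + 1140.5)/2 = 924.25.
ΔI = 122520 − 89800 = 32720; midpoint Ī = (89800 + 122520)/2 = 106160.
η = (ΔQ/Q̄) ÷ (ΔI/Ī) = (432.5/924.25) ÷ (32720/106160) = 1.518.
η > 1 ⇒ luxury.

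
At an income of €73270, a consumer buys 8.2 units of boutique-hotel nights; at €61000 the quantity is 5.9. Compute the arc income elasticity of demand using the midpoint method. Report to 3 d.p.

1.785

ΔQ = 5.9 − 8.2 = -2.3; midpoint Q̄ = (8.2 + 5.9)/2 = 7.05.
ΔI = 61000 − 73270 = -12270; midpoint Ī = (73270 + 61000)/2 = 67135.
η = (ΔQ/Q̄) ÷ (ΔI/Ī) = (-2.3/7.05) ÷ (-12270/67135) = 1.785.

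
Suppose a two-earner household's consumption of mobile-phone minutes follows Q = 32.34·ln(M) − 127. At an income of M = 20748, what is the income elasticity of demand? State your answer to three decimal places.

At M = 20748: Q = 194.466.
dQ/dM = 32.34/M = 0.0015587 at this income.
η = (dQ/dM)·(M/Q) = 0.0015587 × (20748/194.466) = 0.166.

0.166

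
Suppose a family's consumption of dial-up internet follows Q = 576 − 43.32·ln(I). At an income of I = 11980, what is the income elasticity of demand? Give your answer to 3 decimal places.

At I = 11980: Q = 169.182.
dQ/dI = -43.32/I = -0.00361603 at this income.
η = (dQ/dI)·(I/Q) = -0.00361603 × (11980/169.182) = -0.256.

-0.256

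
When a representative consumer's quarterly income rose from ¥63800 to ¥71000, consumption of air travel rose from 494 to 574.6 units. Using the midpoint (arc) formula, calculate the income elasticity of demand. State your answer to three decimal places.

1.412

ΔQ = 574.6 − 494 = 80.6; midpoint Q̄ = (494 + 574.6)/2 = 534.3.
ΔI = 71000 − 63800 = 7200; midpoint Ī = (63800 + 71000)/2 = 67400.
η = (ΔQ/Q̄) ÷ (ΔI/Ī) = (80.6/534.3) ÷ (7200/67400) = 1.412.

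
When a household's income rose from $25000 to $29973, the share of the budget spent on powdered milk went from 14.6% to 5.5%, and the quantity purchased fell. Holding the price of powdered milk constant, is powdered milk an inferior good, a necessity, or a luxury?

inferior good

Quantity demanded falls as income rises, so η < 0.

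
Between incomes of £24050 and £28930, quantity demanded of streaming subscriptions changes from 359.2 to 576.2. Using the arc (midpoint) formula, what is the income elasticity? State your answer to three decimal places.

2.519

ΔQ = 576.2 − 359.2 = 217; midpoint Q̄ = (359.2 + 576.2)/2 = 467.7.
ΔI = 28930 − 24050 = 4880; midpoint Ī = (24050 + 28930)/2 = 26490.
η = (ΔQ/Q̄) ÷ (ΔI/Ī) = (217/467.7) ÷ (4880/26490) = 2.519.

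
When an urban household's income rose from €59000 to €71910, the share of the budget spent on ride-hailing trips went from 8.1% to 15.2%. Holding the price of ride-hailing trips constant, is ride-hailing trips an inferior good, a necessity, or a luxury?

The budget share rises as income rises, so η > 1.

luxury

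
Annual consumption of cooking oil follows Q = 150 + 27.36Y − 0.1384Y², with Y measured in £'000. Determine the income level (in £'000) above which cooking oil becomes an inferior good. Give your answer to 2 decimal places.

98.84

dQ/dY = 27.36 − 0.2768Y.
The good is inferior where dQ/dY < 0. Setting dQ/dY = 0 gives Y = 27.36 / 0.2768 = 98.84.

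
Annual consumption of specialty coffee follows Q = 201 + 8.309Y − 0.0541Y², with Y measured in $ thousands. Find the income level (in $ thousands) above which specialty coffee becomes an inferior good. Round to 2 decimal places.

76.79

dQ/dY = 8.309 − 0.1082Y.
The good is inferior where dQ/dY < 0. Setting dQ/dY = 0 gives Y = 8.309 / 0.1082 = 76.79.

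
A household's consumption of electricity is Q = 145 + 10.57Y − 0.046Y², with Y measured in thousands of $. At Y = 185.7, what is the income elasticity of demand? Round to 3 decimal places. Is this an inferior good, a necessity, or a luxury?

At Y = 185.7: Q = 521.5625.
dQ/dY = 10.57 − 0.092Y = -6.51440.
η = (dQ/dY)·(Y/Q) = -6.51440 × (185.7/521.5625) = -2.319.
η < 0 ⇒ inferior good.

-2.319 (inferior good)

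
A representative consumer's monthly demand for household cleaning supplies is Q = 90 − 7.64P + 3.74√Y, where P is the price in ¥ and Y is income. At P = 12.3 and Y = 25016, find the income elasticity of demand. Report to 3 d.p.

0.503

At P = 12.3, Y = 25016: Q = 587.563.
Holding P constant, ∂Q/∂Y = 3.74/(2√Y) = 0.0118231.
η_Y = (∂Q/∂Y)·(Y/Q) = 0.0118231 × (25016/587.563) = 0.503.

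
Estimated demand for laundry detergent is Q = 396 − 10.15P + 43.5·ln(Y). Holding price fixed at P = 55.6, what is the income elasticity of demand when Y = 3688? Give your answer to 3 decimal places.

At P = 55.6, Y = 3688: Q = 188.919.
Holding P constant, ∂Q/∂Y = 43.5/Y = 0.011795.
η_Y = (∂Q/∂Y)·(Y/Q) = 0.011795 × (3688/188.919) = 0.230.

0.230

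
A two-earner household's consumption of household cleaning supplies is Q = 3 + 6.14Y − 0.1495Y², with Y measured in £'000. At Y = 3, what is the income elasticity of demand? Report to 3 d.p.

0.784

At Y = 3: Q = 20.0745.
dQ/dY = 6.14 − 0.299Y = 5.24300.
η = (dQ/dY)·(Y/Q) = 5.24300 × (3/20.0745) = 0.784.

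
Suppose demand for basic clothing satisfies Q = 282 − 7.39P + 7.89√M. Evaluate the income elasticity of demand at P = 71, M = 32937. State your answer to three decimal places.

At P = 71, M = 32937: Q = 1189.231.
Holding P constant, ∂Q/∂M = 7.89/(2√M) = 0.0217373.
η_M = (∂Q/∂M)·(M/Q) = 0.0217373 × (32937/1189.231) = 0.602.

0.602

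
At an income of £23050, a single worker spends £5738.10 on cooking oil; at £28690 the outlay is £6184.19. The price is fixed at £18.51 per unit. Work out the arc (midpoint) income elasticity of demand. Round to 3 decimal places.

0.343

With a constant price, Q₁ = 5738.10/18.51 = 310.000 and Q₂ = 6184.19/18.51 = 334.100 (equivalently, work directly with expenditure since P cancels).
Midpoint %ΔQ = (6184.19 − 5738.10)/5961.15 = 0.07483; midpoint %ΔI = (28690 − 23050)/25870 = 0.21801.
η = 0.07483 / 0.21801 = 0.343.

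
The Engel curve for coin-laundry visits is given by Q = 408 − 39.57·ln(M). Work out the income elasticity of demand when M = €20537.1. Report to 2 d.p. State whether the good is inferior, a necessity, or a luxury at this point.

-2.63 (inferior good)

At M = 20537.1: Q = 15.070.
dQ/dM = -39.57/M = -0.00192676 at this income.
η = (dQ/dM)·(M/Q) = -0.00192676 × (20537.1/15.070) = -2.63.
Since η < 0, the good is an inferior good.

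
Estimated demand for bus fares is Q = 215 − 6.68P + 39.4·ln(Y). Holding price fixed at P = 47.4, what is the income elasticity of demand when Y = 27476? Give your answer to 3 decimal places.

At P = 47.4, Y = 27476: Q = 301.078.
Holding P constant, ∂Q/∂Y = 39.4/Y = 0.00143398.
η_Y = (∂Q/∂Y)·(Y/Q) = 0.00143398 × (27476/301.078) = 0.131.

0.131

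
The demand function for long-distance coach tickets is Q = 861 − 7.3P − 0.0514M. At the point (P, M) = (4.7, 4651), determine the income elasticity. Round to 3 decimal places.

-0.407

At P = 4.7, M = 4651: Q = 587.629.
Holding P constant, ∂Q/∂M = −0.0514.
η_M = (∂Q/∂M)·(M/Q) = -0.0514 × (4651/587.629) = -0.407.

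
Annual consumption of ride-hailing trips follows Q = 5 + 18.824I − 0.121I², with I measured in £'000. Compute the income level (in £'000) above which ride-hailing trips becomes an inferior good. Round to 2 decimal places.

dQ/dI = 18.824 − 0.242I.
The good is inferior where dQ/dI < 0. Setting dQ/dI = 0 gives I = 18.824 / 0.242 = 77.79.

77.79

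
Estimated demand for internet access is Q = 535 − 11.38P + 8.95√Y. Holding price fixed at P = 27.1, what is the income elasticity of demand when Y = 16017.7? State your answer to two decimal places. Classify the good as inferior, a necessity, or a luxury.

At P = 27.1, Y = 16017.7: Q = 1359.323.
Holding P constant, ∂Q/∂Y = 8.95/(2√Y) = 0.0353584.
η_Y = (∂Q/∂Y)·(Y/Q) = 0.0353584 × (16017.7/1359.323) = 0.42.
Since 0 < η < 1, this is a necessity.

0.42 (necessity)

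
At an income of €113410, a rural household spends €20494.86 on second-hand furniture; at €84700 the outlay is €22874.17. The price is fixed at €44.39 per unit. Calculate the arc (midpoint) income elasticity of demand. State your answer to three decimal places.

-0.379

With a constant price, Q₁ = 20494.86/44.39 = 461.700 and Q₂ = 22874.17/44.39 = 515.300 (equivalently, work directly with expenditure since P cancels).
Midpoint %ΔQ = (22874.17 − 20494.86)/21684.52 = 0.10972; midpoint %ΔI = (84700 − 113410)/99055 = -0.28984.
η = 0.10972 / -0.28984 = -0.379.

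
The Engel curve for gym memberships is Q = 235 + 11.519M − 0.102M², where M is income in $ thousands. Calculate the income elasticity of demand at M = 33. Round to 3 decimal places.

At M = 33: Q = 504.0490.
dQ/dM = 11.519 − 0.204M = 4.78700.
η = (dQ/dM)·(M/Q) = 4.78700 × (33/504.0490) = 0.313.

0.313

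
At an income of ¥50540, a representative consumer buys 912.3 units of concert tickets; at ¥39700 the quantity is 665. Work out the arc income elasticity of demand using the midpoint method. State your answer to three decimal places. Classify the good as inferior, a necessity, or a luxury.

ΔQ = 665 − 912.3 = -247.3; midpoint Q̄ = (912.3 + 665)/2 = 788.65.
ΔI = 39700 − 50540 = -10840; midpoint Ī = (50540 + 39700)/2 = 45120.
η = (ΔQ/Q̄) ÷ (ΔI/Ī) = (-247.3/788.65) ÷ (-10840/45120) = 1.305.
η > 1 ⇒ luxury.

1.305 (luxury)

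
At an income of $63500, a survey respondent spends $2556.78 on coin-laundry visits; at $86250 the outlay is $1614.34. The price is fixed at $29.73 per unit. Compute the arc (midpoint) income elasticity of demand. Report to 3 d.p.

With a constant price, Q₁ = 2556.78/29.73 = 86.000 and Q₂ = 1614.34/29.73 = 54.300 (equivalently, work directly with expenditure since P cancels).
Midpoint %ΔQ = (1614.34 − 2556.78)/2085.56 = -0.45189; midpoint %ΔI = (86250 − 63500)/74875 = 0.30384.
η = -0.45189 / 0.30384 = -1.487.

-1.487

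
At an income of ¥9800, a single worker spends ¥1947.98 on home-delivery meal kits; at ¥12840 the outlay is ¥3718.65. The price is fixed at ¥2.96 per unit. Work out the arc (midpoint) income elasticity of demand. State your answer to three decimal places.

2.327

With a constant price, Q₁ = 1947.98/2.96 = 658.101 and Q₂ = 3718.65/2.96 = 1256.301 (equivalently, work directly with expenditure since P cancels).
Midpoint %ΔQ = (3718.65 − 1947.98)/2833.32 = 0.62495; midpoint %ΔI = (12840 − 9800)/11320 = 0.26855.
η = 0.62495 / 0.26855 = 2.327.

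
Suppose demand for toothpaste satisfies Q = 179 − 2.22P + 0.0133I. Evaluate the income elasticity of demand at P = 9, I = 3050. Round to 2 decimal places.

At P = 9, I = 3050: Q = 199.585.
Holding P constant, ∂Q/∂I = 0.0133.
η_I = (∂Q/∂I)·(I/Q) = 0.0133 × (3050/199.585) = 0.20.

0.20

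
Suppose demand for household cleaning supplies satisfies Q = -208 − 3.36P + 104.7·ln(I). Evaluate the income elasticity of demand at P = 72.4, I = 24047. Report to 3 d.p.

At P = 72.4, I = 24047: Q = 604.925.
Holding P constant, ∂Q/∂I = 104.7/I = 0.00435397.
η_I = (∂Q/∂I)·(I/Q) = 0.00435397 × (24047/604.925) = 0.173.

0.173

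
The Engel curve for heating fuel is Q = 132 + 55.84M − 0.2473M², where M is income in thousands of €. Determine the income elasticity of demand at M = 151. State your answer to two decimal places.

At M = 151: Q = 2925.1527.
dQ/dM = 55.84 − 0.4946M = -18.84460.
η = (dQ/dM)·(M/Q) = -18.84460 × (151/2925.1527) = -0.97.

-0.97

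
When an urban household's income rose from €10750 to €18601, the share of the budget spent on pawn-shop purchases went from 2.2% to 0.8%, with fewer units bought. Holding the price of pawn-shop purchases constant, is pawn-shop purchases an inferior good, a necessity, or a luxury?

Quantity demanded falls as income rises, so η < 0.

inferior good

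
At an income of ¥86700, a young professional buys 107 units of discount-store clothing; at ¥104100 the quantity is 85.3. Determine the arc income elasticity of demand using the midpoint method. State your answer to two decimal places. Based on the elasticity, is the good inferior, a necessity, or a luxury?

ΔQ = 85.3 − 107 = -21.7; midpoint Q̄ = (107 + 85.3)/2 = 96.15.
ΔI = 104100 − 86700 = 17400; midpoint Ī = (86700 + 104100)/2 = 95400.
η = (ΔQ/Q̄) ÷ (ΔI/Ī) = (-21.7/96.15) ÷ (17400/95400) = -1.24.
η < 0 ⇒ inferior good.

-1.24 (inferior good)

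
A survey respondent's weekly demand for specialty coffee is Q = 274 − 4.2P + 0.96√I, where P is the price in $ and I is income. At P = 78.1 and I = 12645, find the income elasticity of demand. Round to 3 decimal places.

At P = 78.1, I = 12645: Q = 53.932.
Holding P constant, ∂Q/∂I = 0.96/(2√I) = 0.00426856.
η_I = (∂Q/∂I)·(I/Q) = 0.00426856 × (12645/53.932) = 1.001.

1.001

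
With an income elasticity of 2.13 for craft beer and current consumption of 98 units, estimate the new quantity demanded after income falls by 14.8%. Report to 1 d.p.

67.1

%ΔQ ≈ η × %ΔI = 2.13 × (-14.8%) = -31.524%.
New Q ≈ 98 × (1 − 0.31524) = 67.1.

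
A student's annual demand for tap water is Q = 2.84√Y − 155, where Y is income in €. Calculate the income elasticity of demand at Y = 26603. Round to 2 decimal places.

0.75

At Y = 26603: Q = 308.216.
dQ/dY = 2.84/(2√Y) = 0.00870609 at this income.
η = (dQ/dY)·(Y/Q) = 0.00870609 × (26603/308.216) = 0.75.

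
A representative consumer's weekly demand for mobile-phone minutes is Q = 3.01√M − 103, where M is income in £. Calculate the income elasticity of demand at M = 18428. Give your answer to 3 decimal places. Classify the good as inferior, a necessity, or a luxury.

0.669 (necessity)

At M = 18428: Q = 305.607.
dQ/dM = 3.01/(2√M) = 0.0110866 at this income.
η = (dQ/dM)·(M/Q) = 0.0110866 × (18428/305.607) = 0.669.
Since 0 < η < 1, the good is a necessity.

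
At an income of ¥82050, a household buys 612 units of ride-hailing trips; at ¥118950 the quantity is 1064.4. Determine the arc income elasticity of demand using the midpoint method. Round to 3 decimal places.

1.470

ΔQ = 1064.4 − 612 = 452.4; midpoint Q̄ = (612 + 1064.4)/2 = 838.2.
ΔI = 118950 − 82050 = 36900; midpoint Ī = (82050 + 118950)/2 = 100500.
η = (ΔQ/Q̄) ÷ (ΔI/Ī) = (452.4/838.2) ÷ (36900/100500) = 1.470.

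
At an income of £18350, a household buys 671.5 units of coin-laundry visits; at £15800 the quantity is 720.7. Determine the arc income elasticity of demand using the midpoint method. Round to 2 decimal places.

-0.47

ΔQ = 720.7 − 671.5 = 49.2; midpoint Q̄ = (671.5 + 720.7)/2 = 696.1.
ΔI = 15800 − 18350 = -2550; midpoint Ī = (18350 + 15800)/2 = 17075.
η = (ΔQ/Q̄) ÷ (ΔI/Ī) = (49.2/696.1) ÷ (-2550/17075) = -0.47.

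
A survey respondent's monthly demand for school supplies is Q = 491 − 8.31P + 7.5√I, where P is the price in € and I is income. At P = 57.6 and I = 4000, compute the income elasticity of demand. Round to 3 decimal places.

0.487

At P = 57.6, I = 4000: Q = 486.686.
Holding P constant, ∂Q/∂I = 7.5/(2√I) = 0.0592927.
η_I = (∂Q/∂I)·(I/Q) = 0.0592927 × (4000/486.686) = 0.487.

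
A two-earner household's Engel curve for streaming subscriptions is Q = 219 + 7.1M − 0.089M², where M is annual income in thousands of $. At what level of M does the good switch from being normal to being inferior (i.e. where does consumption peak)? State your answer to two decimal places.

39.89

dQ/dM = 7.1 − 0.178M.
The good is inferior where dQ/dM < 0. Setting dQ/dM = 0 gives M = 7.1 / 0.178 = 39.89.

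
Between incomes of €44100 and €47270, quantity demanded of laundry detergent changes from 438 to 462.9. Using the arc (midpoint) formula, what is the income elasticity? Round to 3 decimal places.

ΔQ = 462.9 − 438 = 24.9; midpoint Q̄ = (438 + 462.9)/2 = 450.45.
ΔI = 47270 − 44100 = 3170; midpoint Ī = (44100 + 47270)/2 = 45685.
η = (ΔQ/Q̄) ÷ (ΔI/Ī) = (24.9/450.45) ÷ (3170/45685) = 0.797.

0.797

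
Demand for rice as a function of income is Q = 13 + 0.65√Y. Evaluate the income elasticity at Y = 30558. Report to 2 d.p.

0.45

At Y = 30558: Q = 126.626.
dQ/dY = 0.65/(2√Y) = 0.00185918 at this income.
η = (dQ/dY)·(Y/Q) = 0.00185918 × (30558/126.626) = 0.45.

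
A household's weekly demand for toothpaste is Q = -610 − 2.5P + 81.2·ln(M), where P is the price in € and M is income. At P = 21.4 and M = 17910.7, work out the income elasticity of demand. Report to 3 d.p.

At P = 21.4, M = 17910.7: Q = 131.704.
Holding P constant, ∂Q/∂M = 81.2/M = 0.0045336.
η_M = (∂Q/∂M)·(M/Q) = 0.0045336 × (17910.7/131.704) = 0.617.

0.617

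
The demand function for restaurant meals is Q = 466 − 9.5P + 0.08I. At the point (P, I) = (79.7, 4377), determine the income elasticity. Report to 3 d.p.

5.934

At P = 79.7, I = 4377: Q = 59.010.
Holding P constant, ∂Q/∂I = 0.08.
η_I = (∂Q/∂I)·(I/Q) = 0.08 × (4377/59.010) = 5.934.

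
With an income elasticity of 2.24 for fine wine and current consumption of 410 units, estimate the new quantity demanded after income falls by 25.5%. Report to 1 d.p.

%ΔQ ≈ η × %ΔI = 2.24 × (-25.5%) = -57.12%.
New Q ≈ 410 × (1 − 0.5712) = 175.8.

175.8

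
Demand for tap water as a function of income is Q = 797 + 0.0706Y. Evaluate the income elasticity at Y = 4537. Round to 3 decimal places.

0.287

At Y = 4537: Q = 1117.312.
dQ/dY = 0.0706.
η = (dQ/dY)·(Y/Q) = 0.0706 × (4537/1117.312) = 0.287.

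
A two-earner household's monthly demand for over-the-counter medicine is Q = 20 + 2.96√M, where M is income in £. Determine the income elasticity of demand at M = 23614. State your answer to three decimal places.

At M = 23614: Q = 474.859.
dQ/dM = 2.96/(2√M) = 0.00963112 at this income.
η = (dQ/dM)·(M/Q) = 0.00963112 × (23614/474.859) = 0.479.

0.479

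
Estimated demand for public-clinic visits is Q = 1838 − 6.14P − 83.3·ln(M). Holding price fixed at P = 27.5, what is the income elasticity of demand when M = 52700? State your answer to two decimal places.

-0.11

At P = 27.5, M = 52700: Q = 763.482.
Holding P constant, ∂Q/∂M = -83.3/M = -0.00158065.
η_M = (∂Q/∂M)·(M/Q) = -0.00158065 × (52700/763.482) = -0.11.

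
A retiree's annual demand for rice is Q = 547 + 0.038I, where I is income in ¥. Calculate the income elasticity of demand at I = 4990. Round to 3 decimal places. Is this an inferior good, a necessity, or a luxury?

At I = 4990: Q = 736.620.
dQ/dI = 0.038.
η = (dQ/dI)·(I/Q) = 0.038 × (4990/736.620) = 0.257.
Since 0 < η < 1, the good is a necessity.

0.257 (necessity)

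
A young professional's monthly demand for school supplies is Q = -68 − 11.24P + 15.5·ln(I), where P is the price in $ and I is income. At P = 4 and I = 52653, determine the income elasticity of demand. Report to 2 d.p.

0.28

At P = 4, I = 52653: Q = 55.548.
Holding P constant, ∂Q/∂I = 15.5/I = 0.00029438.
η_I = (∂Q/∂I)·(I/Q) = 0.00029438 × (52653/55.548) = 0.28.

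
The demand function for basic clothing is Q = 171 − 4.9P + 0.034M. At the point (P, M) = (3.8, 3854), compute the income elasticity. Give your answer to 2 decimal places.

0.46

At P = 3.8, M = 3854: Q = 283.416.
Holding P constant, ∂Q/∂M = 0.034.
η_M = (∂Q/∂M)·(M/Q) = 0.034 × (3854/283.416) = 0.46.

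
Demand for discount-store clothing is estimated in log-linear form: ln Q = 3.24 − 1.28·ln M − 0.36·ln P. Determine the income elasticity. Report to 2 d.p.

-1.28

In a log-linear demand, the coefficient on ln M is the income elasticity.
So η = -1.28.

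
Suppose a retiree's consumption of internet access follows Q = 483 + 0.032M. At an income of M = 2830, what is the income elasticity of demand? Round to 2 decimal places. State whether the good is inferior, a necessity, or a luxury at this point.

At M = 2830: Q = 573.560.
dQ/dM = 0.032.
η = (dQ/dM)·(M/Q) = 0.032 × (2830/573.560) = 0.16.
Since 0 < η < 1, the good is a necessity.

0.16 (necessity)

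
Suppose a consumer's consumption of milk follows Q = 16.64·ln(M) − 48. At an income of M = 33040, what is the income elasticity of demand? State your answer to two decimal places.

At M = 33040: Q = 125.147.
dQ/dM = 16.64/M = 0.000503632 at this income.
η = (dQ/dM)·(M/Q) = 0.000503632 × (33040/125.147) = 0.13.

0.13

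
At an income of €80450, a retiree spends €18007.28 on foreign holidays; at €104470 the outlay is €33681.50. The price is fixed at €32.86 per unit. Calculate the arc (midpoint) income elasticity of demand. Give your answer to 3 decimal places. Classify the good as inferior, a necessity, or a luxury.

With a constant price, Q₁ = 18007.28/32.86 = 548.000 and Q₂ = 33681.50/32.86 = 1025.000 (equivalently, work directly with expenditure since P cancels).
Midpoint %ΔQ = (33681.50 − 18007.28)/25844.39 = 0.60648; midpoint %ΔI = (104470 − 80450)/92460 = 0.25979.
η = 0.60648 / 0.25979 = 2.335.
η > 1 ⇒ luxury.

2.335 (luxury)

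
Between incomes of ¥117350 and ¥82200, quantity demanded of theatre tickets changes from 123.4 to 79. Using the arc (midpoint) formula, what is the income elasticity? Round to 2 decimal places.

1.25

ΔQ = 79 − 123.4 = -44.4; midpoint Q̄ = (123.4 + 79)/2 = 101.2.
ΔI = 82200 − 117350 = -35150; midpoint Ī = (117350 + 82200)/2 = 99775.
η = (ΔQ/Q̄) ÷ (ΔI/Ī) = (-44.4/101.2) ÷ (-35150/99775) = 1.25.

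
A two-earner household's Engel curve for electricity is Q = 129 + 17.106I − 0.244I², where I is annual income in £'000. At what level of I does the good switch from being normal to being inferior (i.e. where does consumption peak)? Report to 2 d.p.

dQ/dI = 17.106 − 0.488I.
The good is inferior where dQ/dI < 0. Setting dQ/dI = 0 gives I = 17.106 / 0.488 = 35.05.

35.05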